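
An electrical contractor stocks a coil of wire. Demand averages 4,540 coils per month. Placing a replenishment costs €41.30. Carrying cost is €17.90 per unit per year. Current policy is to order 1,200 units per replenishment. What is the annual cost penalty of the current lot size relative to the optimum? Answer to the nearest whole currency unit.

Annual demand D = 4,540 × 12 = 54,480.
EOQ = √(2DS/H) = √(2 × 54,480 × 41.3 / 17.9) ≈ 501.40.
Cost at Q* = (D/Q*)S + (Q*/2)H = √(2DSH) ≈ €8,975.01.
Cost at Q = 1,200: (54,480/1,200)×41.3 + (1,200/2)×17.9 = €1,875.02 + €10,740.00 = €12,615.02.
Excess = €12,615.02 − €8,975.01 = €3,640.01.

Extra cost ≈ €3,640 per year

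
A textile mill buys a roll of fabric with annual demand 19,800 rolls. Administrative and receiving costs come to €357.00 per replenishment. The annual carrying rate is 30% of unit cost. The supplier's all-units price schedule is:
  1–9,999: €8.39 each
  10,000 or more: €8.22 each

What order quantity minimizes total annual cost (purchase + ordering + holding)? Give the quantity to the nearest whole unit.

Q* ≈ 2,370 rolls

Holding cost per unit per year at price C is H = 0.30·C.
Candidates are each tier's EOQ (if it falls in that tier) and each price-break quantity.
EOQ at €8.39 = 2370.0 (feasible in tier 1): TC = 19,800×€8.39 + (19,800/2370.0)×357 + (2370.0/2)×0.30×€8.39 = €172,087.18.
EOQ at €8.22 = 2394.3 < 10000, so use break Q=10000: TC = 19,800×€8.22 + (19,800/10000.0)×357 + (10000.0/2)×0.30×€8.22 = €175,792.86.
Lowest total cost is €172,087.18 at Q = 2370.0.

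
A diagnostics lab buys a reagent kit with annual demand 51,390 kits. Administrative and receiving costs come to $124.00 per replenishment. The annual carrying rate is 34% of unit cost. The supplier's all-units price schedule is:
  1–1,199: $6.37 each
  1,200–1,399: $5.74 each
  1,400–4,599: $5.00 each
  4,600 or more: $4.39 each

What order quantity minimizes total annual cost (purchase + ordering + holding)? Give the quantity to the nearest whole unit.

Q* ≈ 4,600 kits

Holding cost per unit per year at price C is H = 0.34·C.
Candidates are each tier's EOQ (if it falls in that tier) and each price-break quantity.
Tier 1 ($6.37): EOQ = 2425.8 exceeds tier's upper bound 1199, so this tier is dominated.
Tier 2 ($5.74): EOQ = 2555.5 exceeds tier's upper bound 1399, so this tier is dominated.
EOQ at $5.00 = 2738.0 (feasible in tier 3): TC = 51,390×$5.00 + (51,390/2738.0)×124 + (2738.0/2)×0.34×$5.00 = $261,604.68.
EOQ at $4.39 = 2922.1 < 4600, so use break Q=4600: TC = 51,390×$4.39 + (51,390/4600.0)×124 + (4600.0/2)×0.34×$4.39 = $230,420.38.
Lowest total cost is $230,420.38 at Q = 4600.0.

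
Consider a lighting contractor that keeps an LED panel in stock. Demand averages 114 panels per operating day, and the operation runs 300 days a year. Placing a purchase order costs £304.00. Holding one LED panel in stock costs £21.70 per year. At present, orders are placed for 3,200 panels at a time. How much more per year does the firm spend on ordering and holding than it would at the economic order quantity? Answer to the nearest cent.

Annual demand D = 114 × 300 = 34,200.
EOQ = √(2DS/H) = √(2 × 34,200 × 304 / 21.7) ≈ 978.89.
Cost at Q* = (D/Q*)S + (Q*/2)H = √(2DSH) ≈ £21,241.97.
Cost at Q = 3,200: (34,200/3,200)×304 + (3,200/2)×21.7 = £3,249.00 + £34,720.00 = £37,969.00.
Excess = £37,969.00 − £21,241.97 = £16,727.03.

Extra cost ≈ £16,727.03 per year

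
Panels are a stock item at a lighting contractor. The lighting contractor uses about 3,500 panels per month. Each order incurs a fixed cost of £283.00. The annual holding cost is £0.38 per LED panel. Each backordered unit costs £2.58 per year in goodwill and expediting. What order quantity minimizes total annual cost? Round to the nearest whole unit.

Q* ≈ 8,472 panels

Annual demand D = 3,500 × 12 = 42,000.
With planned backorders, Q* = √(2DS/H) · √((H+B)/B).
√(2DS/H) = √(2 × 42,000 × 283 / 0.38) = 7909.355.
√((H+B)/B) = √((0.38+2.58)/2.58) = 1.0711.
Q* ≈ 8471.827.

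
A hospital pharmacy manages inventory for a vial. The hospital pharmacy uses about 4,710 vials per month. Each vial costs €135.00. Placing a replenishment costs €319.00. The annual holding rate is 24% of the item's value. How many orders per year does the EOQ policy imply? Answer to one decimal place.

Annual demand D = 4,710 × 12 = 56,520.
Holding cost H = 0.24 × €135.00 = €32.4000 per unit per year.
Q* = √(2DS/H) = √(2 × 56,520 × 319 / 32.4) ≈ 1054.97.
Orders per year = D / Q* = 56,520 / 1054.97 ≈ 53.575.

N ≈ 53.6 orders per year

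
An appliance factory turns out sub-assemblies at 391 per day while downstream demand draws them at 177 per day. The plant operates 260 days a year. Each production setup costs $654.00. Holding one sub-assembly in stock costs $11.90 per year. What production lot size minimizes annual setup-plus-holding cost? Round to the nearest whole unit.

Annual demand D = 177 × 260 = 46,020.
Production build-up factor (1 − d/p) = 1 − 177/391 = 0.5473.
Q* = √(2DS / (H(1 − d/p))) = √(2 × 46,020 × 654 / (11.9 × 0.5473)).
= √(60,194,160 / 6.513) ≈ 3040.081.

Q* ≈ 3,040 sub-assemblies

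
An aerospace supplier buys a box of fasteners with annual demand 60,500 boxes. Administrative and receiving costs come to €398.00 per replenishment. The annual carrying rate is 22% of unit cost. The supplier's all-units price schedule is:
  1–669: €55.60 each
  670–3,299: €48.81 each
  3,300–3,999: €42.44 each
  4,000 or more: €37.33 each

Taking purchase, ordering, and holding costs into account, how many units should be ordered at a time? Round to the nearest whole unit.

Holding cost per unit per year at price C is H = 0.22·C.
Candidates are each tier's EOQ (if it falls in that tier) and each price-break quantity.
Tier 1 (€55.60): EOQ = 1984.2 exceeds tier's upper bound 669, so this tier is dominated.
EOQ at €48.81 = 2117.7 (feasible in tier 2): TC = 60,500×€48.81 + (60,500/2117.7)×398 + (2117.7/2)×0.22×€48.81 = €2,975,745.50.
EOQ at €42.44 = 2271.1 < 3300, so use break Q=3300: TC = 60,500×€42.44 + (60,500/3300.0)×398 + (3300.0/2)×0.22×€42.44 = €2,590,322.39.
EOQ at €37.33 = 2421.6 < 4000, so use break Q=4000: TC = 60,500×€37.33 + (60,500/4000.0)×398 + (4000.0/2)×0.22×€37.33 = €2,280,909.95.
Lowest total cost is €2,280,909.95 at Q = 4000.0.

Q* ≈ 4,000 boxes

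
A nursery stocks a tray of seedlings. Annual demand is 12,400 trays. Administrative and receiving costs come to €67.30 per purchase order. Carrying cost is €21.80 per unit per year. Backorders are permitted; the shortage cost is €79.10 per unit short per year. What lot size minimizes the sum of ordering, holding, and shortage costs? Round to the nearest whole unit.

With planned backorders, Q* = √(2DS/H) · √((H+B)/B).
√(2DS/H) = √(2 × 12,400 × 67.3 / 21.8) = 276.697.
√((H+B)/B) = √((21.8+79.1)/79.1) = 1.1294.
Q* ≈ 312.509.

Q* ≈ 313 trays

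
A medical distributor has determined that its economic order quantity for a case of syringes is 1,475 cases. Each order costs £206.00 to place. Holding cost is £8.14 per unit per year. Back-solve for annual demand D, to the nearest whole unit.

D ≈ 42,984 cases per year

Invert the EOQ relation Q*² = 2DS/H.
From Q* = √(2DS/H): D = Q*²H / (2S) = 1,475² × 8.14 / (2 × 206) = 42984.436.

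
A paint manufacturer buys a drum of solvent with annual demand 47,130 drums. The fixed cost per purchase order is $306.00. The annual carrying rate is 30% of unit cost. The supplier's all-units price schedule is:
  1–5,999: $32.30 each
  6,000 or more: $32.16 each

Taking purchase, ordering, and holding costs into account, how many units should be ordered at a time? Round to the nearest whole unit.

Q* ≈ 1,725 drums

Holding cost per unit per year at price C is H = 0.30·C.
Candidates are each tier's EOQ (if it falls in that tier) and each price-break quantity.
EOQ at $32.30 = 1725.3 (feasible in tier 1): TC = 47,130×$32.30 + (47,130/1725.3)×306 + (1725.3/2)×0.30×$32.30 = $1,539,017.08.
EOQ at $32.16 = 1729.0 < 6000, so use break Q=6000: TC = 47,130×$32.16 + (47,130/6000.0)×306 + (6000.0/2)×0.30×$32.16 = $1,547,048.43.
Lowest total cost is $1,539,017.08 at Q = 1725.3.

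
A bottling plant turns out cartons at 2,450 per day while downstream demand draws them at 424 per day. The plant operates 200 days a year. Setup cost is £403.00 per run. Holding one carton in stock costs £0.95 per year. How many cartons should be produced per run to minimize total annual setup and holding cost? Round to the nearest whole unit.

Annual demand D = 424 × 200 = 84,800.
Production build-up factor (1 − d/p) = 1 − 424/2,450 = 0.8269.
Q* = √(2DS / (H(1 − d/p))) = √(2 × 84,800 × 403 / (0.95 × 0.8269)).
= √(68,348,800 / 0.7856) ≈ 9327.537.

Q* ≈ 9,328 cartons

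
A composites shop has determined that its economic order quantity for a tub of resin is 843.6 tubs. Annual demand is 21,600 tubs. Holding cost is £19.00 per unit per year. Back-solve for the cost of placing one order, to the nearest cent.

Squaring Q* = √(2DS/H) gives Q*² = 2DS/H.
From Q* = √(2DS/H): S = Q*²H / (2D) = 843.6² × 19 / (2 × 21,600) = 312.9990.

S ≈ £313.00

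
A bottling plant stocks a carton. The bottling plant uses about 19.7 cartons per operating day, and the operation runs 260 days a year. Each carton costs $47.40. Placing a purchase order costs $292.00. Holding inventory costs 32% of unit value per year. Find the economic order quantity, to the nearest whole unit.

Annual demand D = 19.7 × 260 = 5,122.
Holding cost H = 0.32 × $47.40 = $15.1680 per unit per year.
EOQ = √(2DS / H) = √(2 × 5,122 × 292 / 15.168).
= √(2,991,248 / 15.168) = √197,207.8059 ≈ 444.081.

Q* ≈ 444 cartons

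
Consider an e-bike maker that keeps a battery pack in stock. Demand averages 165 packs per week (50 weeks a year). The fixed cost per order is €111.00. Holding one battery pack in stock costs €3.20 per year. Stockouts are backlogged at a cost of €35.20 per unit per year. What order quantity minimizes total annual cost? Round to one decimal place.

Annual demand D = 165 × 50 = 8,250.
With planned backorders, Q* = √(2DS/H) · √((H+B)/B).
√(2DS/H) = √(2 × 8,250 × 111 / 3.2) = 756.534.
√((H+B)/B) = √((3.2+35.2)/35.2) = 1.0445.
Q* ≈ 790.174.

Q* ≈ 790.2 packs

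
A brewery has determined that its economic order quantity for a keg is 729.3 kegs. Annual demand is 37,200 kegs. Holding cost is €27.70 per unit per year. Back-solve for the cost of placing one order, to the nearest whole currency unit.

Squaring Q* = √(2DS/H) gives Q*² = 2DS/H.
From Q* = √(2DS/H): S = Q*²H / (2D) = 729.3² × 27.7 / (2 × 37,200) = 198.0247.

S ≈ €198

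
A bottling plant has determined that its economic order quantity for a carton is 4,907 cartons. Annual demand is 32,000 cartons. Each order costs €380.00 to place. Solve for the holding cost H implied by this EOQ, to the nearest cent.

Squaring Q* = √(2DS/H) gives Q*² = 2DS/H.
From Q* = √(2DS/H): H = 2DS / Q*² = 2 × 32,000 × 380 / 4,907² = 1.0100.

H ≈ €1.01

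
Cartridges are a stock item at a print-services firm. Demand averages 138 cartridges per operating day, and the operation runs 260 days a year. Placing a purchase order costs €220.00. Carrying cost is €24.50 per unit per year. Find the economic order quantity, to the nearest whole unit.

Q* ≈ 803 cartridges

Annual demand D = 138 × 260 = 35,880.
EOQ = √(2DS / H) = √(2 × 35,880 × 220 / 24.5).
= √(15,787,200 / 24.5) = √644,375.5102 ≈ 802.730.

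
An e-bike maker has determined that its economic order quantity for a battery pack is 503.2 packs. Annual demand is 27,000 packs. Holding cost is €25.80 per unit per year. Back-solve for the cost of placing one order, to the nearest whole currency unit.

S ≈ €121

The basic EOQ model gives Q* = √(2DS/H); rearrange for the unknown.
From Q* = √(2DS/H): S = Q*²H / (2D) = 503.2² × 25.8 / (2 × 27,000) = 120.9782.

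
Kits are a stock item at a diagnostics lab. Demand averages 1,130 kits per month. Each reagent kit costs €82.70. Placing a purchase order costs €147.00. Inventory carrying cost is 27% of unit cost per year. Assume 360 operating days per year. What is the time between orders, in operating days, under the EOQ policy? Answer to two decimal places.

T ≈ 11.22 days

Annual demand D = 1,130 × 12 = 13,560.
Holding cost H = 0.27 × €82.70 = €22.3290 per unit per year.
The optimal lot size = √(2DS/H) = √(2 × 13,560 × 147 / 22.329) ≈ 422.54.
Cycle time = Q*/D × 360 = 422.54 / 13,560 × 360 ≈ 11.218 days.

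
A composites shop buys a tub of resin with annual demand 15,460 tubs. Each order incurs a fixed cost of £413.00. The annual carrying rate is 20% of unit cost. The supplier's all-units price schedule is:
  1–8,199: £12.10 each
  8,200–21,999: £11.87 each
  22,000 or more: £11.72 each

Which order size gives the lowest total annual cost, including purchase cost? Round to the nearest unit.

Q* ≈ 2,297 tubs

Holding cost per unit per year at price C is H = 0.20·C.
Evaluate total cost at each tier's feasible EOQ or, if the EOQ is below the tier, at the tier's minimum quantity.
EOQ at £12.10 = 2297.1 (feasible in tier 1): TC = 15,460×£12.10 + (15,460/2297.1)×413 + (2297.1/2)×0.20×£12.10 = £192,625.07.
EOQ at £11.87 = 2319.3 < 8200, so use break Q=8200: TC = 15,460×£11.87 + (15,460/8200.0)×413 + (8200.0/2)×0.20×£11.87 = £194,022.26.
EOQ at £11.72 = 2334.1 < 22000, so use break Q=22000: TC = 15,460×£11.72 + (15,460/22000.0)×413 + (22000.0/2)×0.20×£11.72 = £207,265.43.
Lowest total cost is £192,625.07 at Q = 2297.1.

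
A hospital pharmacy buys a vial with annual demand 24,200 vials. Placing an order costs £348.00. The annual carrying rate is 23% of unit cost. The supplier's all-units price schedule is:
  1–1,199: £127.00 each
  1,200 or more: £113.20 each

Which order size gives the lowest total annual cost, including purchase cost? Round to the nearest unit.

Holding cost per unit per year at price C is H = 0.23·C.
Evaluate total cost at each tier's feasible EOQ or, if the EOQ is below the tier, at the tier's minimum quantity.
EOQ at £127.00 = 759.4 (feasible in tier 1): TC = 24,200×£127.00 + (24,200/759.4)×348 + (759.4/2)×0.23×£127.00 = £3,095,580.84.
EOQ at £113.20 = 804.3 < 1200, so use break Q=1200: TC = 24,200×£113.20 + (24,200/1200.0)×348 + (1200.0/2)×0.23×£113.20 = £2,762,079.60.
Lowest total cost is £2,762,079.60 at Q = 1200.0.

Q* ≈ 1,200 vials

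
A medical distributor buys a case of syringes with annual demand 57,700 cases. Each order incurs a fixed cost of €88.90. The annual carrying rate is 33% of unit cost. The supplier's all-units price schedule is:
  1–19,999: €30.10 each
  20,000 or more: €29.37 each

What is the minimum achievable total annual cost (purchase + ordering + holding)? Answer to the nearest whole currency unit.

TC* ≈ €1,746,865

Holding cost per unit per year at price C is H = 0.33·C.
For each price level, check whether its EOQ is feasible; otherwise the best quantity at that price is the breakpoint.
EOQ at €30.10 = 1016.3 (feasible in tier 1): TC = 57,700×€30.10 + (57,700/1016.3)×88.9 + (1016.3/2)×0.33×€30.10 = €1,746,864.71.
EOQ at €29.37 = 1028.8 < 20000, so use break Q=20000: TC = 57,700×€29.37 + (57,700/20000.0)×88.9 + (20000.0/2)×0.33×€29.37 = €1,791,826.48.
Lowest total cost among the candidates is at Q = 1016.3.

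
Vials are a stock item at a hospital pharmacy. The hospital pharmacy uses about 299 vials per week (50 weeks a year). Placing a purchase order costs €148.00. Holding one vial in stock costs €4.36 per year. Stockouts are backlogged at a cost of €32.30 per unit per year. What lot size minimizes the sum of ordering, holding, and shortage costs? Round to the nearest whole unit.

Q* ≈ 1,073 vials

Annual demand D = 299 × 50 = 14,950.
With planned backorders, Q* = √(2DS/H) · √((H+B)/B).
√(2DS/H) = √(2 × 14,950 × 148 / 4.36) = 1007.449.
√((H+B)/B) = √((4.36+32.3)/32.3) = 1.0654.
Q* ≈ 1073.293.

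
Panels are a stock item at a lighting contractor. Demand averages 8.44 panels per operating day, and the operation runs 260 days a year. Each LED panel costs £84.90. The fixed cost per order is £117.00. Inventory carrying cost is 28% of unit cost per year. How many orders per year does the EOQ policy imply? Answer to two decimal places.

N ≈ 14.93 orders per year

Annual demand D = 8.44 × 260 = 2,194.4.
Holding cost H = 0.28 × £84.90 = £23.7720 per unit per year.
The optimal lot size = √(2DS/H) = √(2 × 2,194.4 × 117 / 23.772) ≈ 146.97.
Orders per year = D / Q* = 2,194.4 / 146.97 ≈ 14.931.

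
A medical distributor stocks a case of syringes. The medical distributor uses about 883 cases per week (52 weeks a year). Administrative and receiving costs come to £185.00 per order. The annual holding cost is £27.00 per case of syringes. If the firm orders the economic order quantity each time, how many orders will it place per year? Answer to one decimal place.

Annual demand D = 883 × 52 = 45,916.
EOQ = √(2DS/H) = √(2 × 45,916 × 185 / 27) ≈ 793.23.
Orders per year = D / Q* = 45,916 / 793.23 ≈ 57.885.

N ≈ 57.9 orders per year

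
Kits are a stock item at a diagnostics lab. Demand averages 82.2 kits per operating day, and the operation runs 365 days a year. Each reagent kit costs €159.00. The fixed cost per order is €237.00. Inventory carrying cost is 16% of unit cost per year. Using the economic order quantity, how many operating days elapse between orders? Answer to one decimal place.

Annual demand D = 82.2 × 365 = 30,003.
Holding cost H = 0.16 × €159.00 = €25.4400 per unit per year.
The optimal lot size = √(2DS/H) = √(2 × 30,003 × 237 / 25.44) ≈ 747.68.
Cycle time = Q*/D × 365 = 747.68 / 30,003 × 365 ≈ 9.096 days.

T ≈ 9.1 days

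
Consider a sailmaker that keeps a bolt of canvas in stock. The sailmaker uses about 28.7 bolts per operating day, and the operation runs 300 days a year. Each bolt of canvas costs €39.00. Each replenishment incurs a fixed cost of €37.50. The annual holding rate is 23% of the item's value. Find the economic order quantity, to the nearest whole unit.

Annual demand D = 28.7 × 300 = 8,610.
Holding cost H = 0.23 × €39.00 = €8.9700 per unit per year.
EOQ = √(2DS / H) = √(2 × 8,610 × 37.5 / 8.97).
= √(645,750 / 8.97) = √71,989.9666 ≈ 268.309.

Q* ≈ 268 bolts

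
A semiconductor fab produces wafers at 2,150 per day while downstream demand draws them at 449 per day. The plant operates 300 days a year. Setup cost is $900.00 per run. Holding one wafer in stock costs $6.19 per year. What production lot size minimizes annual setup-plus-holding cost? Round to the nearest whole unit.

Q* ≈ 7,036 wafers

Annual demand D = 449 × 300 = 134,700.
Production build-up factor (1 − d/p) = 1 − 449/2,150 = 0.7912.
Q* = √(2DS / (H(1 − d/p))) = √(2 × 134,700 × 900 / (6.19 × 0.7912)).
= √(242,460,000 / 4.8973) ≈ 7036.259.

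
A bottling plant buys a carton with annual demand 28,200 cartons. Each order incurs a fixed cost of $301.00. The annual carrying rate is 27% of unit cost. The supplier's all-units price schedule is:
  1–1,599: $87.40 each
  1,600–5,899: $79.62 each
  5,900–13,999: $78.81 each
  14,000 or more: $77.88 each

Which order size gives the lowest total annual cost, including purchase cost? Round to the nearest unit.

Holding cost per unit per year at price C is H = 0.27·C.
Evaluate total cost at each tier's feasible EOQ or, if the EOQ is below the tier, at the tier's minimum quantity.
EOQ at $87.40 = 848.2 (feasible in tier 1): TC = 28,200×$87.40 + (28,200/848.2)×301 + (848.2/2)×0.27×$87.40 = $2,484,695.22.
EOQ at $79.62 = 888.6 < 1600, so use break Q=1600: TC = 28,200×$79.62 + (28,200/1600.0)×301 + (1600.0/2)×0.27×$79.62 = $2,267,787.04.
EOQ at $78.81 = 893.2 < 5900, so use break Q=5900: TC = 28,200×$78.81 + (28,200/5900.0)×301 + (5900.0/2)×0.27×$78.81 = $2,286,652.84.
EOQ at $77.88 = 898.5 < 14000, so use break Q=14000: TC = 28,200×$77.88 + (28,200/14000.0)×301 + (14000.0/2)×0.27×$77.88 = $2,344,015.50.
Lowest total cost is $2,267,787.04 at Q = 1600.0.

Q* ≈ 1,600 cartons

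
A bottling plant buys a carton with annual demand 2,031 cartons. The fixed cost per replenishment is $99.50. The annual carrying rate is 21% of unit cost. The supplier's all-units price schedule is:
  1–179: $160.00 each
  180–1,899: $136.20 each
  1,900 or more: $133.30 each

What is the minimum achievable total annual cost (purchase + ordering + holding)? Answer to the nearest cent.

Holding cost per unit per year at price C is H = 0.21·C.
Evaluate total cost at each tier's feasible EOQ or, if the EOQ is below the tier, at the tier's minimum quantity.
EOQ at $160.00 = 109.7 (feasible in tier 1): TC = 2,031×$160.00 + (2,031/109.7)×99.5 + (109.7/2)×0.21×$160.00 = $328,645.12.
EOQ at $136.20 = 118.9 < 180, so use break Q=180: TC = 2,031×$136.20 + (2,031/180.0)×99.5 + (180.0/2)×0.21×$136.20 = $280,319.07.
EOQ at $133.30 = 120.2 < 1900, so use break Q=1900: TC = 2,031×$133.30 + (2,031/1900.0)×99.5 + (1900.0/2)×0.21×$133.30 = $297,432.01.
Lowest total cost among the candidates is at Q = 180.0.

TC* ≈ $280,319.07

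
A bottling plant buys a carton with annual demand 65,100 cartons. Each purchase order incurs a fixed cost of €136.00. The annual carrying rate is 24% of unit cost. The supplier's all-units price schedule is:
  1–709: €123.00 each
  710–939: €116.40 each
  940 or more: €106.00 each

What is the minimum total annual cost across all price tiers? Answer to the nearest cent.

TC* ≈ €6,921,975.52

Holding cost per unit per year at price C is H = 0.24·C.
Candidates are each tier's EOQ (if it falls in that tier) and each price-break quantity.
Tier 1 (€123.00): EOQ = 774.5 exceeds tier's upper bound 709, so this tier is dominated.
EOQ at €116.40 = 796.1 (feasible in tier 2): TC = 65,100×€116.40 + (65,100/796.1)×136 + (796.1/2)×0.24×€116.40 = €7,599,881.14.
EOQ at €106.00 = 834.3 < 940, so use break Q=940: TC = 65,100×€106.00 + (65,100/940.0)×136 + (940.0/2)×0.24×€106.00 = €6,921,975.52.
Lowest total cost among the candidates is at Q = 940.0.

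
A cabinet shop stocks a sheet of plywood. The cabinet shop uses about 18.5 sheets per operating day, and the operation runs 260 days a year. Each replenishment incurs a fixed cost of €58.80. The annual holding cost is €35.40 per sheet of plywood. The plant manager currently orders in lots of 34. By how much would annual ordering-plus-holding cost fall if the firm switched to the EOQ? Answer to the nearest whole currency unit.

Extra cost ≈ €4,445 per year

Annual demand D = 18.5 × 260 = 4,810.
EOQ = √(2DS/H) = √(2 × 4,810 × 58.8 / 35.4) ≈ 126.41.
Cost at Q* = (D/Q*)S + (Q*/2)H = √(2DSH) ≈ €4,474.84.
Cost at Q = 34: (4,810/34)×58.8 + (34/2)×35.4 = €8,318.47 + €601.80 = €8,920.27.
Excess = €8,920.27 − €4,474.84 = €4,445.43.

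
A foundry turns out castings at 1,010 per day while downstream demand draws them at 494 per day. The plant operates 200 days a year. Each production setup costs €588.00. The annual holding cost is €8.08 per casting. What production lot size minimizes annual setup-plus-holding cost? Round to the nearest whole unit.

Annual demand D = 494 × 200 = 98,800.
Production build-up factor (1 − d/p) = 1 − 494/1,010 = 0.5109.
Q* = √(2DS / (H(1 − d/p))) = √(2 × 98,800 × 588 / (8.08 × 0.5109)).
= √(116,188,800 / 4.128) ≈ 5305.329.

Q* ≈ 5,305 castings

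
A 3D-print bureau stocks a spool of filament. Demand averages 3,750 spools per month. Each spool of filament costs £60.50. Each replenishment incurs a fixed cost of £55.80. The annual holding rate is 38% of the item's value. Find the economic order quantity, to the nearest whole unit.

Q* ≈ 467 spools

Annual demand D = 3,750 × 12 = 45,000.
Holding cost H = 0.38 × £60.50 = £22.9900 per unit per year.
EOQ = √(2DS / H) = √(2 × 45,000 × 55.8 / 22.99).
= √(5,022,000 / 22.99) = √218,442.8012 ≈ 467.379.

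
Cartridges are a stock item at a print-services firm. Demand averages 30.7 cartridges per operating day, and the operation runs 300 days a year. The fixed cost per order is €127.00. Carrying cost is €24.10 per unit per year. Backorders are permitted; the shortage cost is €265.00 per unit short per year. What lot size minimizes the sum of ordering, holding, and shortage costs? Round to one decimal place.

Q* ≈ 325.4 cartridges

Annual demand D = 30.7 × 300 = 9,210.
With planned backorders, Q* = √(2DS/H) · √((H+B)/B).
√(2DS/H) = √(2 × 9,210 × 127 / 24.1) = 311.557.
√((H+B)/B) = √((24.1+265)/265) = 1.0445.
Q* ≈ 325.416.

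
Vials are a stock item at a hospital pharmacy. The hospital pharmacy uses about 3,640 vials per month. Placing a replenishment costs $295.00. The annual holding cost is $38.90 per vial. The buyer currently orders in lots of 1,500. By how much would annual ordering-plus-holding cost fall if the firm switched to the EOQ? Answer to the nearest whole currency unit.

Annual demand D = 3,640 × 12 = 43,680.
EOQ = √(2DS/H) = √(2 × 43,680 × 295 / 38.9) ≈ 813.94.
Cost at Q* = (D/Q*)S + (Q*/2)H = √(2DSH) ≈ $31,662.28.
Cost at Q = 1,500: (43,680/1,500)×295 + (1,500/2)×38.9 = $8,590.40 + $29,175.00 = $37,765.40.
Excess = $37,765.40 − $31,662.28 = $6,103.12.

Extra cost ≈ $6,103 per year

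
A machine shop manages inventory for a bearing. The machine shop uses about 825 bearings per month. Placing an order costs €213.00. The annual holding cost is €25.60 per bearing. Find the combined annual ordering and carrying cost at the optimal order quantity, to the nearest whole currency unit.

TC* ≈ €10,391

Annual demand D = 825 × 12 = 9,900.
Q* = √(2DS/H) = √(2 × 9,900 × 213 / 25.6) ≈ 405.88.
At the optimum the two cost components are equal, so total cost = 2·(Q*/2)H = Q*·H.
Minimum total = √(2DSH) = √(2 × 9,900 × 213 × 25.6) ≈ 10390.642.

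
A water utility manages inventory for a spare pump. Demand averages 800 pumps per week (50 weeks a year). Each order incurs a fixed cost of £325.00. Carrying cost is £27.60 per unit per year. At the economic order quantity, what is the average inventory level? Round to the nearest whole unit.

Annual demand D = 800 × 50 = 40,000.
Q* = √(2DS/H) = √(2 × 40,000 × 325 / 27.6) ≈ 970.58.
Average inventory = Q*/2 ≈ 970.58 / 2 = 485.291.

Average inventory ≈ 485 pumps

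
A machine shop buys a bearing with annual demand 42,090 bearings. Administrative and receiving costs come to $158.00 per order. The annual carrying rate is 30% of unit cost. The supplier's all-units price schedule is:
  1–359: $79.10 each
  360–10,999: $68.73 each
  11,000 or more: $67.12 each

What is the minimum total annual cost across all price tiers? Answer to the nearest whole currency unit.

Holding cost per unit per year at price C is H = 0.30·C.
Evaluate total cost at each tier's feasible EOQ or, if the EOQ is below the tier, at the tier's minimum quantity.
Tier 1 ($79.10): EOQ = 748.7 exceeds tier's upper bound 359, so this tier is dominated.
EOQ at $68.73 = 803.2 (feasible in tier 2): TC = 42,090×$68.73 + (42,090/803.2)×158 + (803.2/2)×0.30×$68.73 = $2,909,405.95.
EOQ at $67.12 = 812.7 < 11000, so use break Q=11000: TC = 42,090×$67.12 + (42,090/11000.0)×158 + (11000.0/2)×0.30×$67.12 = $2,936,433.37.
Lowest total cost among the candidates is at Q = 803.2.

TC* ≈ $2,909,406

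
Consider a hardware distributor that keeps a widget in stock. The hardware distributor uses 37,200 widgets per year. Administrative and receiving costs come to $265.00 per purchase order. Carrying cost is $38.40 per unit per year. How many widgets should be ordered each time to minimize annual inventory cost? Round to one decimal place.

Q* ≈ 716.5 widgets

EOQ = √(2DS / H) = √(2 × 37,200 × 265 / 38.4).
= √(19,716,000 / 38.4) = √513,437.5 ≈ 716.546.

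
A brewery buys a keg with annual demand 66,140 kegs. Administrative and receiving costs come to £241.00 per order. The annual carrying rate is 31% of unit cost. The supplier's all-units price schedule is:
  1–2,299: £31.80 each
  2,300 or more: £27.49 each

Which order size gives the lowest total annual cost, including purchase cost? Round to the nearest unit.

Q* ≈ 2,300 kegs

Holding cost per unit per year at price C is H = 0.31·C.
For each price level, check whether its EOQ is feasible; otherwise the best quantity at that price is the breakpoint.
EOQ at £31.80 = 1798.3 (feasible in tier 1): TC = 66,140×£31.80 + (66,140/1798.3)×241 + (1798.3/2)×0.31×£31.80 = £2,120,979.60.
EOQ at £27.49 = 1934.1 < 2300, so use break Q=2300: TC = 66,140×£27.49 + (66,140/2300.0)×241 + (2300.0/2)×0.31×£27.49 = £1,834,919.11.
Lowest total cost is £1,834,919.11 at Q = 2300.0.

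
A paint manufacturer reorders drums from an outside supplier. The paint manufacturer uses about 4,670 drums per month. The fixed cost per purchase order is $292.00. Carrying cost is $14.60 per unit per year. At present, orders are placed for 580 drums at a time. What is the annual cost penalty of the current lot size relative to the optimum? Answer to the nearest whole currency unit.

Annual demand D = 4,670 × 12 = 56,040.
EOQ = √(2DS/H) = √(2 × 56,040 × 292 / 14.6) ≈ 1497.20.
Cost at Q* = (D/Q*)S + (Q*/2)H = √(2DSH) ≈ $21,859.08.
Cost at Q = 580: (56,040/580)×292 + (580/2)×14.6 = $28,213.24 + $4,234.00 = $32,447.24.
Excess = $32,447.24 − $21,859.08 = $10,588.16.

Extra cost ≈ $10,588 per year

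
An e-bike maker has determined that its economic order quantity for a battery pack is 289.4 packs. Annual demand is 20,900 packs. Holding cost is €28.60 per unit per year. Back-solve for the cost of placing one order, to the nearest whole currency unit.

S ≈ €57

Invert the EOQ relation Q*² = 2DS/H.
From Q* = √(2DS/H): S = Q*²H / (2D) = 289.4² × 28.6 / (2 × 20,900) = 57.3042.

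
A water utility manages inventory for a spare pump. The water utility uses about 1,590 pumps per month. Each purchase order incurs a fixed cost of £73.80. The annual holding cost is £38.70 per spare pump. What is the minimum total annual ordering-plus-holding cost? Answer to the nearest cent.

TC* ≈ £10,439.70

Annual demand D = 1,590 × 12 = 19,080.
Q* = √(2DS/H) = √(2 × 19,080 × 73.8 / 38.7) ≈ 269.76.
At Q*, ordering cost (D/Q*)S equals holding cost (Q*/2)H, each = √(DSH/2).
Minimum total = √(2DSH) = √(2 × 19,080 × 73.8 × 38.7) ≈ 10439.696.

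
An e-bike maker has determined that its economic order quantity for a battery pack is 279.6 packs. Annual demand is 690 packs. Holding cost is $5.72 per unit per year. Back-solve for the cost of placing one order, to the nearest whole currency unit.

Invert the EOQ relation Q*² = 2DS/H.
From Q* = √(2DS/H): S = Q*²H / (2D) = 279.6² × 5.72 / (2 × 690) = 324.0345.

S ≈ $324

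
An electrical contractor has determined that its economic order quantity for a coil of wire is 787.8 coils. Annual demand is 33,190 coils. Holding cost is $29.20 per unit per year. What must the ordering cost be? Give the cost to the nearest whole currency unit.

The basic EOQ model gives Q* = √(2DS/H); rearrange for the unknown.
From Q* = √(2DS/H): S = Q*²H / (2D) = 787.8² × 29.2 / (2 × 33,190) = 273.0094.

S ≈ $273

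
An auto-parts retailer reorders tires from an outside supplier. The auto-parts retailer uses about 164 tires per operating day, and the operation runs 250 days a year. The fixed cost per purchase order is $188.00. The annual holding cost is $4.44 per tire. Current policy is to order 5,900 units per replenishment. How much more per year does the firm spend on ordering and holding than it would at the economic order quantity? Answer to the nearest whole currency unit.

Annual demand D = 164 × 250 = 41,000.
EOQ = √(2DS/H) = √(2 × 41,000 × 188 / 4.44) ≈ 1863.35.
Cost at Q* = (D/Q*)S + (Q*/2)H = √(2DSH) ≈ $8,273.27.
Cost at Q = 5,900: (41,000/5,900)×188 + (5,900/2)×4.44 = $1,306.44 + $13,098.00 = $14,404.44.
Excess = $14,404.44 − $8,273.27 = $6,131.17.

Extra cost ≈ $6,131 per year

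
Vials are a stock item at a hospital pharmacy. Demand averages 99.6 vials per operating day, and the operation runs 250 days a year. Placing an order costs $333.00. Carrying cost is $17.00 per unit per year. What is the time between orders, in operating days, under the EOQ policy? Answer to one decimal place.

Annual demand D = 99.6 × 250 = 24,900.
Q* = √(2DS/H) = √(2 × 24,900 × 333 / 17) ≈ 987.67.
Cycle time = Q*/D × 250 = 987.67 / 24,900 × 250 ≈ 9.916 days.

T ≈ 9.9 days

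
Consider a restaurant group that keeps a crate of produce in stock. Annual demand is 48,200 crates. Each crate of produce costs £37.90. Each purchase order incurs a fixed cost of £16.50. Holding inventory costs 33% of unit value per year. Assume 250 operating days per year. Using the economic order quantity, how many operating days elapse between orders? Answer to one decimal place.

T ≈ 1.8 days

Holding cost H = 0.33 × £37.90 = £12.5070 per unit per year.
The optimal lot size = √(2DS/H) = √(2 × 48,200 × 16.5 / 12.507) ≈ 356.62.
Cycle time = Q*/D × 250 = 356.62 / 48,200 × 250 ≈ 1.850 days.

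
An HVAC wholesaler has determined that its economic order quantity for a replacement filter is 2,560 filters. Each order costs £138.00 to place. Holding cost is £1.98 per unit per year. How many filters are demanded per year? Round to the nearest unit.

D ≈ 47,015 filters per year

Invert the EOQ relation Q*² = 2DS/H.
From Q* = √(2DS/H): D = Q*²H / (2S) = 2,560² × 1.98 / (2 × 138) = 47014.957.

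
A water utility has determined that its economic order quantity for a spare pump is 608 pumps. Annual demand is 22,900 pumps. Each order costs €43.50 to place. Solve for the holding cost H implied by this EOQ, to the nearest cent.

H ≈ €5.39

The basic EOQ model gives Q* = √(2DS/H); rearrange for the unknown.
From Q* = √(2DS/H): H = 2DS / Q*² = 2 × 22,900 × 43.5 / 608² = 5.3895.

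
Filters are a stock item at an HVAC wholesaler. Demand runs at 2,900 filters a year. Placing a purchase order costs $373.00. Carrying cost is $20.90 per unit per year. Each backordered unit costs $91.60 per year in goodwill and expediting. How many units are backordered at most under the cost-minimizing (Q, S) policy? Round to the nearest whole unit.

S* ≈ 66 filters

With planned backorders, Q* = √(2DS/H) · √((H+B)/B).
√(2DS/H) = √(2 × 2,900 × 373 / 20.9) = 321.733.
√((H+B)/B) = √((20.9+91.6)/91.6) = 1.1082.
Q* ≈ 356.553.
S* = Q* · H/(H+B) = 356.553 × 20.9/112.5 ≈ 66.240.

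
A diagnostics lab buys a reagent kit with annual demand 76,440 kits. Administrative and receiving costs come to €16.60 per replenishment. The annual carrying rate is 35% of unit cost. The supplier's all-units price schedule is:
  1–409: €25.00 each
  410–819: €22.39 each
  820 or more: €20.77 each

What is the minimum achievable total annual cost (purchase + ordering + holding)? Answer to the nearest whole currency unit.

TC* ≈ €1,592,187

Holding cost per unit per year at price C is H = 0.35·C.
Candidates are each tier's EOQ (if it falls in that tier) and each price-break quantity.
Tier 1 (€25.00): EOQ = 538.5 exceeds tier's upper bound 409, so this tier is dominated.
EOQ at €22.39 = 569.1 (feasible in tier 2): TC = 76,440×€22.39 + (76,440/569.1)×16.6 + (569.1/2)×0.35×€22.39 = €1,715,951.14.
EOQ at €20.77 = 590.8 < 820, so use break Q=820: TC = 76,440×€20.77 + (76,440/820.0)×16.6 + (820.0/2)×0.35×€20.77 = €1,592,186.74.
Lowest total cost among the candidates is at Q = 820.0.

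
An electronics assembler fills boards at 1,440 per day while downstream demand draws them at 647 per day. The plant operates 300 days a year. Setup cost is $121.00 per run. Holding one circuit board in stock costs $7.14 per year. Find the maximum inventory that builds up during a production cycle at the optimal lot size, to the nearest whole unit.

Annual demand D = 647 × 300 = 194,100.
Production build-up factor (1 − d/p) = 1 − 647/1,440 = 0.5507.
Q* = √(2DS / (H(1 − d/p))) = √(2 × 194,100 × 121 / (7.14 × 0.5507)).
= √(46,972,200 / 3.932) ≈ 3456.336.
Maximum inventory = Q*(1 − d/p) = 3456.336 × 0.5507 ≈ 1903.385.

I_max ≈ 1,903 boards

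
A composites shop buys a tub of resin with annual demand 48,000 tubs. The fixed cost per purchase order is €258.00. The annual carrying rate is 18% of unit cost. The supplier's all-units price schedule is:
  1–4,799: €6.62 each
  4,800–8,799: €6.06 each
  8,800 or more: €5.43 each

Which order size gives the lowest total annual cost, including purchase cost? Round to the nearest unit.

Q* ≈ 8,800 tubs

Holding cost per unit per year at price C is H = 0.18·C.
Evaluate total cost at each tier's feasible EOQ or, if the EOQ is below the tier, at the tier's minimum quantity.
EOQ at €6.62 = 4559.1 (feasible in tier 1): TC = 48,000×€6.62 + (48,000/4559.1)×258 + (4559.1/2)×0.18×€6.62 = €323,192.64.
EOQ at €6.06 = 4765.1 < 4800, so use break Q=4800: TC = 48,000×€6.06 + (48,000/4800.0)×258 + (4800.0/2)×0.18×€6.06 = €296,077.92.
EOQ at €5.43 = 5034.0 < 8800, so use break Q=8800: TC = 48,000×€5.43 + (48,000/8800.0)×258 + (8800.0/2)×0.18×€5.43 = €266,347.83.
Lowest total cost is €266,347.83 at Q = 8800.0.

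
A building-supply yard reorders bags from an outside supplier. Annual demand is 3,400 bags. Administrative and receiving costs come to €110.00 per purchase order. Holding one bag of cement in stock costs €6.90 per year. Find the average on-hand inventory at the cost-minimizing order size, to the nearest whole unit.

The optimal lot size = √(2DS/H) = √(2 × 3,400 × 110 / 6.9) ≈ 329.25.
Average inventory = Q*/2 ≈ 329.25 / 2 = 164.625.

Average inventory ≈ 165 bags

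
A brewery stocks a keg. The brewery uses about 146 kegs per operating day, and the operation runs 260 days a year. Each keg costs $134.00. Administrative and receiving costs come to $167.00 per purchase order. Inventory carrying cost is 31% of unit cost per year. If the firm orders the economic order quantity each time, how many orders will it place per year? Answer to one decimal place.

N ≈ 68.7 orders per year

Annual demand D = 146 × 260 = 37,960.
Holding cost H = 0.31 × $134.00 = $41.5400 per unit per year.
Q* = √(2DS/H) = √(2 × 37,960 × 167 / 41.54) ≈ 552.46.
Orders per year = D / Q* = 37,960 / 552.46 ≈ 68.711.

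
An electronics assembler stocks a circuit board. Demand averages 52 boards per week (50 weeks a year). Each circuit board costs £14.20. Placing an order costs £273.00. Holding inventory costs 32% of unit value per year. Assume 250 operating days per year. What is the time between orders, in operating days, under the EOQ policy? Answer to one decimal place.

Annual demand D = 52 × 50 = 2,600.
Holding cost H = 0.32 × £14.20 = £4.5440 per unit per year.
EOQ = √(2DS/H) = √(2 × 2,600 × 273 / 4.544) ≈ 558.94.
Cycle time = Q*/D × 250 = 558.94 / 2,600 × 250 ≈ 53.744 days.

T ≈ 53.7 days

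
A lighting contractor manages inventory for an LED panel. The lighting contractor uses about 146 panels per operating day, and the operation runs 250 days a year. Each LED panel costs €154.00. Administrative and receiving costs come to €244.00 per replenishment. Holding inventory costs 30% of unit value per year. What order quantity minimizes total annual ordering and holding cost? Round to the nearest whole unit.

Annual demand D = 146 × 250 = 36,500.
Holding cost H = 0.30 × €154.00 = €46.2000 per unit per year.
EOQ = √(2DS / H) = √(2 × 36,500 × 244 / 46.2).
= √(17,812,000 / 46.2) = √385,541.1255 ≈ 620.920.

Q* ≈ 621 panels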